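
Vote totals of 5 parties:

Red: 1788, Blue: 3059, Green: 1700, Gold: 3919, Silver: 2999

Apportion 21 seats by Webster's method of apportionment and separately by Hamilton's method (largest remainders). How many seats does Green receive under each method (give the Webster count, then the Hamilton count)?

3 and 2

Webster: Red 3, Blue 5, Green 3, Gold 6, Silver 4.
Hamilton: Red 3, Blue 5, Green 2, Gold 6, Silver 5.
Green gets 3 under Webster and 2 under Hamilton.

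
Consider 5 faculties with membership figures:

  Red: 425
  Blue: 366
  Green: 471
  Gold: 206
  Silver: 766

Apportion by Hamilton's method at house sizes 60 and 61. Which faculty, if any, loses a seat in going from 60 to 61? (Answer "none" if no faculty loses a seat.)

At 60 seats: Red 11, Blue 10, Green 13, Gold 5, Silver 21.
At 61 seats: Red 11, Blue 10, Green 13, Gold 6, Silver 21.
No faculty's allocation decreased.

none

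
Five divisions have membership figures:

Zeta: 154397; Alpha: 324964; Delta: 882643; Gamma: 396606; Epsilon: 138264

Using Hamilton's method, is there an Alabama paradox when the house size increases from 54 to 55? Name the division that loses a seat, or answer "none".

At 54 seats: Zeta 5, Alpha 9, Delta 25, Gamma 11, Epsilon 4.
At 55 seats: Zeta 4, Alpha 9, Delta 26, Gamma 12, Epsilon 4.
Zeta drops from 5 to 4.

Zeta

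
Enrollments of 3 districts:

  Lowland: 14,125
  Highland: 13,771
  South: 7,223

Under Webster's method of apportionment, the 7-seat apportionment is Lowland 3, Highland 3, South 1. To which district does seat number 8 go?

Priority for the next seat is population ÷ (current seats + 0.5).
Priorities: Lowland 4035.714, Highland 3934.571, South 4815.333.
Highest priority: South.

South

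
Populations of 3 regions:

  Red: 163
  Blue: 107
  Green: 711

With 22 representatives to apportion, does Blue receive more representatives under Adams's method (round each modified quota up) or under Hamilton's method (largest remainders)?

Adams

Adams: Red 4, Blue 3, Green 15.
Hamilton: Red 4, Blue 2, Green 16.
Blue gets 3 under Adams and 2 under Hamilton.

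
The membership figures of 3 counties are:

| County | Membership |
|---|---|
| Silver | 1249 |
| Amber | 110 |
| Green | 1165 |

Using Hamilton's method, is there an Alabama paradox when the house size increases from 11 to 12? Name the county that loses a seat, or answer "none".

At 11 seats: Silver 5, Amber 1, Green 5.
At 12 seats: Silver 6, Amber 0, Green 6.
Amber drops from 1 to 0.

Amber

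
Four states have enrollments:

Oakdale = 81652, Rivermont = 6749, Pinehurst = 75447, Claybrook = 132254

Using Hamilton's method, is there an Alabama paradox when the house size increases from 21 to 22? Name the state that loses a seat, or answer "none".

Rivermont

At 21 seats: Oakdale 6, Rivermont 1, Pinehurst 5, Claybrook 9.
At 22 seats: Oakdale 6, Rivermont 0, Pinehurst 6, Claybrook 10.
Rivermont drops from 1 to 0.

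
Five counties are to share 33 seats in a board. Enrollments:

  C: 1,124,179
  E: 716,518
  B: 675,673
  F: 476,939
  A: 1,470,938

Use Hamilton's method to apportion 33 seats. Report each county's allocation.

Standard divisor: 4464247 ÷ 33 ≈ 135280.212.
Standard quotas: C 8.3100, E 5.2965, B 4.9946, F 3.5256, A 10.8733.
Lower quotas: C 8, E 5, B 4, F 3, A 10 (sum 30, leaving 3 seats).
Remainders in descending order: B 0.9946, A 0.8733, F 0.5256, C 0.3100, E 0.2965.
The surplus seats go to B, A, F.

C 8; E 5; B 5; F 4; A 11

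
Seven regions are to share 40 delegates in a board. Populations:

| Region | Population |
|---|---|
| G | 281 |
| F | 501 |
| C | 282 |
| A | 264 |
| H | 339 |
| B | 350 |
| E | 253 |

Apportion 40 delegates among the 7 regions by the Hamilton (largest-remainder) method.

G: 5; F: 9; C: 5; A: 5; H: 6; B: 6; E: 4

Standard divisor: 2270 ÷ 40 ≈ 56.75.
Standard quotas: G 4.952, F 8.828, C 4.969, A 4.652, H 5.974, B 6.167, E 4.458.
Lower quotas: G 4, F 8, C 4, A 4, H 5, B 6, E 4 (sum 35, leaving 5 seats).
Remainders in descending order: H 0.974, C 0.969, G 0.952, F 0.828, A 0.652, E 0.458, B 0.167.
The surplus seats go to H, C, G, F, A.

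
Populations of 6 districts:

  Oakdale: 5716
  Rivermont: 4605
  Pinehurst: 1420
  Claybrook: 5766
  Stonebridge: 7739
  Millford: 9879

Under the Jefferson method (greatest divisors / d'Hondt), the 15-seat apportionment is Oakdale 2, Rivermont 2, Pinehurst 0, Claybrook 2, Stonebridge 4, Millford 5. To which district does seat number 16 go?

Priority for the next seat is population ÷ (current seats + 1).
Priorities: Oakdale 1905.333, Rivermont 1535.000, Pinehurst 1420.000, Claybrook 1922.000, Stonebridge 1547.800, Millford 1646.500.
Highest priority: Claybrook.

Claybrook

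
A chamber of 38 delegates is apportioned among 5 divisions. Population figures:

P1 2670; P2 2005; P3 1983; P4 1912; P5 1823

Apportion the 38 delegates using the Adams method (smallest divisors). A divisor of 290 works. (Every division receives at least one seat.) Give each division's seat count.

P1 10, P2 7, P3 7, P4 7, P5 7

With modified divisor 290: modified quotas P1 9.207, P2 6.914, P3 6.838, P4 6.593, P5 6.286.
Rounding up: P1 10, P2 7, P3 7, P4 7, P5 7 (total 38).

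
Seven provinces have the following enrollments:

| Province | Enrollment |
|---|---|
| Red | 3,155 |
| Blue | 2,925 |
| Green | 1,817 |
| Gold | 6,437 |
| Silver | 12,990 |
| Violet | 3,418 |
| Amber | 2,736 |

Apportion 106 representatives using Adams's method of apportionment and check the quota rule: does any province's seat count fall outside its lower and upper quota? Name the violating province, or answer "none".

Silver

Standard quotas: Red 9.990, Blue 9.261, Green 5.753, Gold 20.381, Silver 41.130, Violet 10.822, Amber 8.663.
Adams allocation: Red 10, Blue 10, Green 6, Gold 20, Silver 40, Violet 11, Amber 9.
Silver has quota 41.130 (lower 41, upper 42) but receives 40 — outside the quota interval.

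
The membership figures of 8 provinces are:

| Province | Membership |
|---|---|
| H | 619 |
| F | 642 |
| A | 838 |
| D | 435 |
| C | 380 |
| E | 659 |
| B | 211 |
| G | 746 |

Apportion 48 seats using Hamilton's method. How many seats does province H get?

6

Total 4530; standard divisor 4530/48 ≈ 94.375.
Standard quotas: H 6.559, F 6.803, A 8.879, D 4.609, C 4.026, E 6.983, B 2.236, G 7.905.
Lower quotas: H 6, F 6, A 8, D 4, C 4, E 6, B 2, G 7 (sum 43, leaving 5 seats).
Remainders in descending order: E 0.983, G 0.905, A 0.879, F 0.803, D 0.609, H 0.559, B 0.236, C 0.026.
Largest remainders: E, G, A, F, D receive the extra seats.
H receives 6.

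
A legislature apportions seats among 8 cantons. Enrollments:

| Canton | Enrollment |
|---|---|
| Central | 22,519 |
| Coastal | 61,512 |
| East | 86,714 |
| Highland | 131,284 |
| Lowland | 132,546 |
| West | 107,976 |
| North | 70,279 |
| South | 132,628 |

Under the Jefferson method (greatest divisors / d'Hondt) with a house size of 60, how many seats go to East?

7

Standard divisor 745458/60 ≈ 12424.3; standard quotas: Central 1.812, Coastal 4.951, East 6.979, Highland 10.567, Lowland 10.668, West 8.691, North 5.657, South 10.675.
Rounding down gives 1, 4, 6, 10, 10, 8, 5, 10 = 54 seats, so the divisor must be adjusted.
With modified divisor 11800: modified quotas Central 1.908, Coastal 5.213, East 7.349, Highland 11.126, Lowland 11.233, West 9.151, North 5.956, South 11.240.
Rounding down: Central 1, Coastal 5, East 7, Highland 11, Lowland 11, West 9, North 5, South 11 (total 60).
East receives 7.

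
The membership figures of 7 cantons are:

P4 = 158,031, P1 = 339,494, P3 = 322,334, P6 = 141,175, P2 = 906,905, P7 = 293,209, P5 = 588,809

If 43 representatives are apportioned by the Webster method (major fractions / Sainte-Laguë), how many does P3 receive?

Standard divisor 2749957/43 ≈ 63952.488; standard quotas: P4 2.471, P1 5.309, P3 5.040, P6 2.207, P2 14.181, P7 4.585, P5 9.207.
Rounding to the nearest integer gives 2, 5, 5, 2, 14, 5, 9 = 42 seats, so the divisor must be adjusted.
With modified divisor 62678.6: modified quotas P4 2.521, P1 5.416, P3 5.143, P6 2.252, P2 14.469, P7 4.678, P5 9.394.
Rounding to the nearest integer: P4 3, P1 5, P3 5, P6 2, P2 14, P7 5, P5 9 (total 43).
P3 receives 5.

5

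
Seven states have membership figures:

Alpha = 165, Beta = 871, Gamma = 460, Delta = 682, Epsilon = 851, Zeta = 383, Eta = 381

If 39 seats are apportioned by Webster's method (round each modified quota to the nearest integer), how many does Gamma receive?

Standard divisor 3793/39 ≈ 97.256; standard quotas: Alpha 1.697, Beta 8.956, Gamma 4.730, Delta 7.012, Epsilon 8.750, Zeta 3.938, Eta 3.917.
Rounding to the nearest integer gives 2, 9, 5, 7, 9, 4, 4 = 40 seats, so the divisor must be adjusted.
With modified divisor 101: modified quotas Alpha 1.634, Beta 8.624, Gamma 4.554, Delta 6.752, Epsilon 8.426, Zeta 3.792, Eta 3.772.
Rounding to the nearest integer: Alpha 2, Beta 9, Gamma 5, Delta 7, Epsilon 8, Zeta 4, Eta 4 (total 39).
Gamma receives 5.

5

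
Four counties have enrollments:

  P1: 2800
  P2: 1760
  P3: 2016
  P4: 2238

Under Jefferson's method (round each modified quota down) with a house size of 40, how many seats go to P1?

13

Standard divisor 8814/40 ≈ 220.35; standard quotas: P1 12.707, P2 7.987, P3 9.149, P4 10.157.
Rounding down gives 12, 7, 9, 10 = 38 seats, so the divisor must be adjusted.
With modified divisor 210: modified quotas P1 13.333, P2 8.381, P3 9.600, P4 10.657.
Rounding down: P1 13, P2 8, P3 9, P4 10 (total 40).
P1 receives 13.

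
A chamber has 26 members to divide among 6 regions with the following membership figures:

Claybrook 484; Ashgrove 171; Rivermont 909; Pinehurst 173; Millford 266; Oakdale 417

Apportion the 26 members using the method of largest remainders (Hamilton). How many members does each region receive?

Claybrook 5; Ashgrove 2; Rivermont 10; Pinehurst 2; Millford 3; Oakdale 4

The standard divisor is 2420/26 ≈ 93.077.
Standard quotas: Claybrook 5.200, Ashgrove 1.837, Rivermont 9.766, Pinehurst 1.859, Millford 2.858, Oakdale 4.480.
Lower quotas: Claybrook 5, Ashgrove 1, Rivermont 9, Pinehurst 1, Millford 2, Oakdale 4 (sum 22, leaving 4 seats).
Remainders in descending order: Pinehurst 0.859, Millford 0.858, Ashgrove 0.837, Rivermont 0.766, Oakdale 0.480, Claybrook 0.200.
The surplus seats go to Pinehurst, Millford, Ashgrove, Rivermont.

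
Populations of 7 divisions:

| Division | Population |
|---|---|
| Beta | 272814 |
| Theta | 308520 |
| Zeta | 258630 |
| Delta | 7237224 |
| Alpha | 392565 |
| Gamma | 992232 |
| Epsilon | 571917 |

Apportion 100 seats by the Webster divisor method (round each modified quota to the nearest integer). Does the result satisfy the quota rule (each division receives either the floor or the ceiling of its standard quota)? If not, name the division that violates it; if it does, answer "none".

Delta

Standard quotas: Beta 2.719, Theta 3.075, Zeta 2.578, Delta 72.128, Alpha 3.912, Gamma 9.889, Epsilon 5.700.
Webster allocation: Beta 3, Theta 3, Zeta 3, Delta 71, Alpha 4, Gamma 10, Epsilon 6.
Delta has quota 72.128 (lower 72, upper 73) but receives 71 — outside the quota interval.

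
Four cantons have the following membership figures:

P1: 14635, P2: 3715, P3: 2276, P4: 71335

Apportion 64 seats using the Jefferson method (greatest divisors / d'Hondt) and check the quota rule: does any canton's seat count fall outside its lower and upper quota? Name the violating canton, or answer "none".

P4

Standard quotas: P1 10.185, P2 2.585, P3 1.584, P4 49.645.
Jefferson allocation: P1 10, P2 2, P3 1, P4 51.
P4 has quota 49.645 (lower 49, upper 50) but receives 51 — outside the quota interval.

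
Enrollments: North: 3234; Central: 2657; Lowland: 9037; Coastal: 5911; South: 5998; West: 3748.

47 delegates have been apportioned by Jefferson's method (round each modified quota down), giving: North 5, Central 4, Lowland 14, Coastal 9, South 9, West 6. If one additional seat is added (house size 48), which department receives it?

Lowland

Priority for the next seat is population ÷ (current seats + 1).
Priorities: North 539.000, Central 531.400, Lowland 602.467, Coastal 591.100, South 599.800, West 535.429.
Highest priority: Lowland.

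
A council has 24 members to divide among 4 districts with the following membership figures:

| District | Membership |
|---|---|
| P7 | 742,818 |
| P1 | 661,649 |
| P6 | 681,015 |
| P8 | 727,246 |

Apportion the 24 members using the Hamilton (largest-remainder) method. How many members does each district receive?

Standard divisor: 2812728 ÷ 24 = 117197.
Standard quotas: P7 6.3382, P1 5.6456, P6 5.8109, P8 6.2053.
Lower quotas: P7 6, P1 5, P6 5, P8 6 (sum 22, leaving 2 seats).
Remainders in descending order: P6 0.8109, P1 0.6456, P7 0.3382, P8 0.2053.
Largest remainders: P6, P1 receive the extra seats.

P7: 6, P1: 6, P6: 6, P8: 6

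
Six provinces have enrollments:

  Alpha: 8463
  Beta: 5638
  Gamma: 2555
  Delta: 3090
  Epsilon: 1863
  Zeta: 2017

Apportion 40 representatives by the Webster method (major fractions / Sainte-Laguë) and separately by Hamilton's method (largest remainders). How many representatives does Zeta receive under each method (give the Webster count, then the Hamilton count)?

3 and 4

Webster: Alpha 15, Beta 10, Gamma 4, Delta 5, Epsilon 3, Zeta 3.
Hamilton: Alpha 14, Beta 10, Gamma 4, Delta 5, Epsilon 3, Zeta 4.
Zeta gets 3 under Webster and 4 under Hamilton.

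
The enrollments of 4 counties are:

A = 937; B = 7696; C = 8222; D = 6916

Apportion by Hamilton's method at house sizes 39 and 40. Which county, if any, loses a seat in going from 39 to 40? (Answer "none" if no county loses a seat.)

At 39 seats: A 2, B 13, C 13, D 11.
At 40 seats: A 1, B 13, C 14, D 12.
A drops from 2 to 1.

A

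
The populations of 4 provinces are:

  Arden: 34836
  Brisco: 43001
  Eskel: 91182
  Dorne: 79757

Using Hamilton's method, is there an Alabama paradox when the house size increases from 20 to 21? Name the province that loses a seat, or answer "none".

At 20 seats: Arden 3, Brisco 4, Eskel 7, Dorne 6.
At 21 seats: Arden 3, Brisco 3, Eskel 8, Dorne 7.
Brisco drops from 4 to 3.

Brisco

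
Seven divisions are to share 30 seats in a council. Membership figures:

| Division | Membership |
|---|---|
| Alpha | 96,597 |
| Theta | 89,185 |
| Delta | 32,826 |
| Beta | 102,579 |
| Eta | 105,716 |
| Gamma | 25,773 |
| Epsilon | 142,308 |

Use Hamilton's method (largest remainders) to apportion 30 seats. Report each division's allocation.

Total 594984; standard divisor 594984/30 ≈ 19832.8.
Standard quotas: Alpha 4.8706, Theta 4.4968, Delta 1.6551, Beta 5.1722, Eta 5.3304, Gamma 1.2995, Epsilon 7.1754.
Lower quotas: Alpha 4, Theta 4, Delta 1, Beta 5, Eta 5, Gamma 1, Epsilon 7 (sum 27, leaving 3 seats).
Remainders in descending order: Alpha 0.8706, Delta 0.6551, Theta 0.4968, Eta 0.3304, Gamma 0.2995, Epsilon 0.1754, Beta 0.1722.
Largest remainders: Alpha, Delta, Theta receive the extra seats.

Alpha=5; Theta=5; Delta=2; Beta=5; Eta=5; Gamma=1; Epsilon=7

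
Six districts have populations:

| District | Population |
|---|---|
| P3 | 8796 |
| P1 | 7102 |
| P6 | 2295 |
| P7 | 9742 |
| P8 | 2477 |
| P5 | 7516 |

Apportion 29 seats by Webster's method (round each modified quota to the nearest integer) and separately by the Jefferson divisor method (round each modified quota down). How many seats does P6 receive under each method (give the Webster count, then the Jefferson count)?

2 and 1

Webster: P3 7, P1 5, P6 2, P7 7, P8 2, P5 6.
Jefferson: P3 7, P1 5, P6 1, P7 8, P8 2, P5 6.
P6 gets 2 under Webster and 1 under Jefferson.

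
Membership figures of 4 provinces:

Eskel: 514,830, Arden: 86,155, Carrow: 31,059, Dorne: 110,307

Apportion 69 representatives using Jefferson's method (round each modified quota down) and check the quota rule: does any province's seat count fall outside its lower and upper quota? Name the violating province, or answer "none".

Standard quotas: Eskel 47.852, Arden 8.008, Carrow 2.887, Dorne 10.253.
Jefferson allocation: Eskel 49, Arden 8, Carrow 2, Dorne 10.
Eskel has quota 47.852 (lower 47, upper 48) but receives 49 — outside the quota interval.

Eskel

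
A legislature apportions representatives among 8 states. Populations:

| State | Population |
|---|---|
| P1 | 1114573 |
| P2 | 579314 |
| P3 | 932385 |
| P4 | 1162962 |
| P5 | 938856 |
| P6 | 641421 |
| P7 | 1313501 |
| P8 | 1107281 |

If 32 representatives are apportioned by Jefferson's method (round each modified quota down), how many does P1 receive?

Standard divisor 7790293/32 ≈ 243446.656; standard quotas: P1 4.578, P2 2.380, P3 3.830, P4 4.777, P5 3.857, P6 2.635, P7 5.395, P8 4.548.
Rounding down gives 4, 2, 3, 4, 3, 2, 5, 4 = 27 seats, so the divisor must be adjusted.
With modified divisor 220200: modified quotas P1 5.062, P2 2.631, P3 4.234, P4 5.281, P5 4.264, P6 2.913, P7 5.965, P8 5.029.
Rounding down: P1 5, P2 2, P3 4, P4 5, P5 4, P6 2, P7 5, P8 5 (total 32).
P1 receives 5.

5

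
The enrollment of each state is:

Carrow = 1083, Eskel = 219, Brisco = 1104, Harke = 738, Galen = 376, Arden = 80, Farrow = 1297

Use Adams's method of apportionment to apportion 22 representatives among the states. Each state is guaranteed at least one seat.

Standard divisor 4897/22 ≈ 222.591; standard quotas: Carrow 4.865, Eskel 0.984, Brisco 4.960, Harke 3.315, Galen 1.689, Arden 0.359, Farrow 5.827.
Rounding up gives 5, 1, 5, 4, 2, 1, 6 = 24 seats, so the divisor must be adjusted.
With modified divisor 265: modified quotas Carrow 4.087, Eskel 0.826, Brisco 4.166, Harke 2.785, Galen 1.419, Arden 0.302, Farrow 4.894.
Rounding up: Carrow 5, Eskel 1, Brisco 5, Harke 3, Galen 2, Arden 1, Farrow 5 (total 22).

Carrow=5, Eskel=1, Brisco=5, Harke=3, Galen=2, Arden=1, Farrow=5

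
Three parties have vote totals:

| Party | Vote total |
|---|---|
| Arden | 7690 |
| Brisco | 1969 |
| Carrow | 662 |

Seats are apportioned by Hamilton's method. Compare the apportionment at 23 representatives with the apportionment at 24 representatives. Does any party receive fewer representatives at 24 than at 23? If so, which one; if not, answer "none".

At 23 seats: Arden 17, Brisco 4, Carrow 2.
At 24 seats: Arden 18, Brisco 5, Carrow 1.
Carrow drops from 2 to 1.

Carrow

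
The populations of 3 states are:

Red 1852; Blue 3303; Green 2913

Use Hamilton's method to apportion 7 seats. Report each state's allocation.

Red 2; Blue 3; Green 2

Standard divisor: 8068 ÷ 7 ≈ 1152.571.
Standard quotas: Red 1.607, Blue 2.866, Green 2.527.
Lower quotas: Red 1, Blue 2, Green 2 (sum 5, leaving 2 seats).
Remainders in descending order: Blue 0.866, Red 0.607, Green 0.527.
The surplus seats go to Blue, Red.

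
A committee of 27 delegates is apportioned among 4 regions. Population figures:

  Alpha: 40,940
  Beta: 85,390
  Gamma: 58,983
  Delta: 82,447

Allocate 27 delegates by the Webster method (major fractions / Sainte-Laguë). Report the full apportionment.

Standard divisor 267760/27 ≈ 9917.037; standard quotas: Alpha 4.128, Beta 8.610, Gamma 5.948, Delta 8.314.
Rounding to the nearest integer gives Alpha 4, Beta 9, Gamma 6, Delta 8 — total 27, matching the house size, so no adjustment is needed.

Alpha 4, Beta 9, Gamma 6, Delta 8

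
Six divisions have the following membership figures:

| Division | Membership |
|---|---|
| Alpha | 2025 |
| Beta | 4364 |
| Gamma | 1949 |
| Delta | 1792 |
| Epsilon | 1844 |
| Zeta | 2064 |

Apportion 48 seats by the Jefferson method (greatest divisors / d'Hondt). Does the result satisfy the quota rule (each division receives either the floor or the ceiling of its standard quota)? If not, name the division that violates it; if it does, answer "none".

Standard quotas: Alpha 6.924, Beta 14.922, Gamma 6.664, Delta 6.127, Epsilon 6.305, Zeta 7.057.
Jefferson allocation: Alpha 7, Beta 15, Gamma 7, Delta 6, Epsilon 6, Zeta 7.
Every allocation lies between the lower and upper quota.

none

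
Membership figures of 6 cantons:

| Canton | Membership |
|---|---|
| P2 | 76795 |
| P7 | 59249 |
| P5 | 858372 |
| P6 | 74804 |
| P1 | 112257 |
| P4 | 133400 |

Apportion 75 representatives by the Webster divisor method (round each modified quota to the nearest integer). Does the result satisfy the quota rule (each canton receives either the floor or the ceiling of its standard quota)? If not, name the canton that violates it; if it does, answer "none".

P5

Standard quotas: P2 4.380, P7 3.380, P5 48.961, P6 4.267, P1 6.403, P4 7.609.
Webster allocation: P2 4, P7 3, P5 50, P6 4, P1 6, P4 8.
P5 has quota 48.961 (lower 48, upper 49) but receives 50 — outside the quota interval.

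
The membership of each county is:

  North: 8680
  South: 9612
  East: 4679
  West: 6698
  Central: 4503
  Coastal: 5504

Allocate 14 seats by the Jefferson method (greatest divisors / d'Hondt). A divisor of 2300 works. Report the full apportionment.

With modified divisor 2300: modified quotas North 3.774, South 4.179, East 2.034, West 2.912, Central 1.958, Coastal 2.393.
Rounding down: North 3, South 4, East 2, West 2, Central 1, Coastal 2 (total 14).

North=3; South=4; East=2; West=2; Central=1; Coastal=2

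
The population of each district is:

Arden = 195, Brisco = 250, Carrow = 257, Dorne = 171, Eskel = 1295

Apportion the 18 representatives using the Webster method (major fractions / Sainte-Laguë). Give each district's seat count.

Arden: 2; Brisco: 2; Carrow: 2; Dorne: 1; Eskel: 11

Standard divisor 2168/18 ≈ 120.444; standard quotas: Arden 1.619, Brisco 2.076, Carrow 2.134, Dorne 1.420, Eskel 10.752.
Rounding to the nearest integer gives Arden 2, Brisco 2, Carrow 2, Dorne 1, Eskel 11 — total 18, matching the house size, so no adjustment is needed.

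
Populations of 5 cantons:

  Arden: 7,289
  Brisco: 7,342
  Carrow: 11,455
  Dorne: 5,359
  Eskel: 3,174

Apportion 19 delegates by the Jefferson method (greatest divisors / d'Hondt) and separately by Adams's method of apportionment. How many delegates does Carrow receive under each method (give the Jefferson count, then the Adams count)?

7 and 6

Jefferson: Arden 4, Brisco 4, Carrow 7, Dorne 3, Eskel 1.
Adams: Arden 4, Brisco 4, Carrow 6, Dorne 3, Eskel 2.
Carrow gets 7 under Jefferson and 6 under Adams.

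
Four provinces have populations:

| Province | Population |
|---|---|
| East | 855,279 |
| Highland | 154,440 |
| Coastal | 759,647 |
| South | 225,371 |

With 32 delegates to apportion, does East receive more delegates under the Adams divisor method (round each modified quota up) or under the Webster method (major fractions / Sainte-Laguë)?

Adams: East 13, Highland 3, Coastal 12, South 4.
Webster: East 14, Highland 2, Coastal 12, South 4.
East gets 13 under Adams and 14 under Webster.

Webster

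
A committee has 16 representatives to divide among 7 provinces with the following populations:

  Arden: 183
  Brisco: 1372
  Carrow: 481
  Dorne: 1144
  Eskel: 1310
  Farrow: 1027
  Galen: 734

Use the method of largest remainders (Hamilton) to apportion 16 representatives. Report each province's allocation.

Standard divisor: 6251 ÷ 16 ≈ 390.688.
Standard quotas: Arden 0.468, Brisco 3.512, Carrow 1.231, Dorne 2.928, Eskel 3.353, Farrow 2.629, Galen 1.879.
Lower quotas: Arden 0, Brisco 3, Carrow 1, Dorne 2, Eskel 3, Farrow 2, Galen 1 (sum 12, leaving 4 seats).
Remainders in descending order: Dorne 0.928, Galen 0.879, Farrow 0.629, Brisco 0.512, Arden 0.468, Eskel 0.353, Carrow 0.231.
Largest remainders: Dorne, Galen, Farrow, Brisco receive the extra seats.

Arden=0, Brisco=4, Carrow=1, Dorne=3, Eskel=3, Farrow=3, Galen=2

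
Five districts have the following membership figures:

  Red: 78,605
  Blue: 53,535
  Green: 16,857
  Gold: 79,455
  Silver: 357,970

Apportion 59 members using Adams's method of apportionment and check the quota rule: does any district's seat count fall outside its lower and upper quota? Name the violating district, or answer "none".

Standard quotas: Red 7.908, Blue 5.386, Green 1.696, Gold 7.994, Silver 36.015.
Adams allocation: Red 8, Blue 6, Green 2, Gold 8, Silver 35.
Silver has quota 36.015 (lower 36, upper 37) but receives 35 — outside the quota interval.

Silver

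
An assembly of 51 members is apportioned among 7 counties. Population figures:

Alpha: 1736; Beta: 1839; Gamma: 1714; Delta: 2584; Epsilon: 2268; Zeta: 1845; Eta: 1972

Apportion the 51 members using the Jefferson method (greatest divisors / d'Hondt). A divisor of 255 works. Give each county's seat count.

Alpha: 6, Beta: 7, Gamma: 6, Delta: 10, Epsilon: 8, Zeta: 7, Eta: 7

With modified divisor 255: modified quotas Alpha 6.808, Beta 7.212, Gamma 6.722, Delta 10.133, Epsilon 8.894, Zeta 7.235, Eta 7.733.
Rounding down: Alpha 6, Beta 7, Gamma 6, Delta 10, Epsilon 8, Zeta 7, Eta 7 (total 51).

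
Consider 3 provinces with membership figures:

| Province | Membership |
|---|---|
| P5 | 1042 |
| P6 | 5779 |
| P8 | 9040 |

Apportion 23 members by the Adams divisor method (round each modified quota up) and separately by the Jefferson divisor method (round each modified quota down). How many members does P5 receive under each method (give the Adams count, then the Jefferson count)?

Adams: P5 2, P6 8, P8 13.
Jefferson: P5 1, P6 8, P8 14.
P5 gets 2 under Adams and 1 under Jefferson.

2 and 1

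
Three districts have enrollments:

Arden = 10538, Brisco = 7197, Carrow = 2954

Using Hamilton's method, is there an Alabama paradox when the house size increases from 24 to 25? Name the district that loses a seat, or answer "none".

Carrow

At 24 seats: Arden 12, Brisco 8, Carrow 4.
At 25 seats: Arden 13, Brisco 9, Carrow 3.
Carrow drops from 4 to 3.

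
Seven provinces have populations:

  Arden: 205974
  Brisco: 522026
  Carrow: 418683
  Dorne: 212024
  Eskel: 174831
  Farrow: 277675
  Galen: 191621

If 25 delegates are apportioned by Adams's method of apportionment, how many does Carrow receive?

5

Standard divisor 2002834/25 ≈ 80113.36; standard quotas: Arden 2.571, Brisco 6.516, Carrow 5.226, Dorne 2.647, Eskel 2.182, Farrow 3.466, Galen 2.392.
Rounding up gives 3, 7, 6, 3, 3, 4, 3 = 29 seats, so the divisor must be adjusted.
With modified divisor 94200: modified quotas Arden 2.187, Brisco 5.542, Carrow 4.445, Dorne 2.251, Eskel 1.856, Farrow 2.948, Galen 2.034.
Rounding up: Arden 3, Brisco 6, Carrow 5, Dorne 3, Eskel 2, Farrow 3, Galen 3 (total 25).
Carrow receives 5.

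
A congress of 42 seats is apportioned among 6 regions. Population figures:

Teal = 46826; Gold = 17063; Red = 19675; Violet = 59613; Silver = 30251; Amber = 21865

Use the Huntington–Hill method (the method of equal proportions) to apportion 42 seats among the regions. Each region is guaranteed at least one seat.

With divisor 4720: modified quotas Teal 9.921, Gold 3.615, Red 4.168, Violet 12.630, Silver 6.409, Amber 4.632.
Geometric-mean thresholds: Teal √(9·10)=9.487, Gold √(3·4)=3.464, Red √(4·5)=4.472, Violet √(12·13)=12.490, Silver √(6·7)=6.481, Amber √(4·5)=4.472.
Each quota rounded against its threshold gives Teal 10, Gold 4, Red 4, Violet 13, Silver 6, Amber 5 (total 42).

Teal=10, Gold=4, Red=4, Violet=13, Silver=6, Amber=5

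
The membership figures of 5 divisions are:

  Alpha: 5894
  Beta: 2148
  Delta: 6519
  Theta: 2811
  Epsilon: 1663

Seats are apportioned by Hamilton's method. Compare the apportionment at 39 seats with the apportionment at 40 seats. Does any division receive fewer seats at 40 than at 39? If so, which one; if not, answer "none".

At 39 seats: Alpha 12, Beta 4, Delta 13, Theta 6, Epsilon 4.
At 40 seats: Alpha 12, Beta 5, Delta 14, Theta 6, Epsilon 3.
Epsilon drops from 4 to 3.

Epsilon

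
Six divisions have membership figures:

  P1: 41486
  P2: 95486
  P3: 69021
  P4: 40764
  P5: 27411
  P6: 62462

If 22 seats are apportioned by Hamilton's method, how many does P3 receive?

4

The standard divisor is 336630/22 ≈ 15301.364.
Standard quotas: P1 2.7113, P2 6.2404, P3 4.5108, P4 2.6641, P5 1.7914, P6 4.0821.
Lower quotas: P1 2, P2 6, P3 4, P4 2, P5 1, P6 4 (sum 19, leaving 3 seats).
Remainders in descending order: P5 0.7914, P1 0.7113, P4 0.6641, P3 0.5108, P2 0.2404, P6 0.0821.
The surplus seats go to P5, P1, P4.
P3 receives 4.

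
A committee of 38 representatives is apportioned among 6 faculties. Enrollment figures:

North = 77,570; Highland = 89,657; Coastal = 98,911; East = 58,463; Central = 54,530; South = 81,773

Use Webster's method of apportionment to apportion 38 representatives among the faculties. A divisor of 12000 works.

With modified divisor 12000: modified quotas North 6.464, Highland 7.471, Coastal 8.243, East 4.872, Central 4.544, South 6.814.
Rounding to the nearest integer: North 6, Highland 7, Coastal 8, East 5, Central 5, South 7 (total 38).

North=6; Highland=7; Coastal=8; East=5; Central=5; South=7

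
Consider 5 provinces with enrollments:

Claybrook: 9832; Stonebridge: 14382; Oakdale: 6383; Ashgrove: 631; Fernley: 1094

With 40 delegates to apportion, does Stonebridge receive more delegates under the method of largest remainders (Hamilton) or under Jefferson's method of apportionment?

Hamilton: Claybrook 12, Stonebridge 18, Oakdale 8, Ashgrove 1, Fernley 1.
Jefferson: Claybrook 12, Stonebridge 19, Oakdale 8, Ashgrove 0, Fernley 1.
Stonebridge gets 18 under Hamilton and 19 under Jefferson.

Jefferson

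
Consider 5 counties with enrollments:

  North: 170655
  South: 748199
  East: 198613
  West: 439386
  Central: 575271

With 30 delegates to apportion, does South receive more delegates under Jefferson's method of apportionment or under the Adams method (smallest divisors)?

Jefferson: North 2, South 11, East 3, West 6, Central 8.
Adams: North 3, South 10, East 3, West 6, Central 8.
South gets 11 under Jefferson and 10 under Adams.

Jefferson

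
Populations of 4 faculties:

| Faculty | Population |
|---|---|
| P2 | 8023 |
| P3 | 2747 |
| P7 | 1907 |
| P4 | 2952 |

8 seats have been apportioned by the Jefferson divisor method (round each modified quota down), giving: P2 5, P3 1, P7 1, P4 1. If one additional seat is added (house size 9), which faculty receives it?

Priority for the next seat is population ÷ (current seats + 1).
Priorities: P2 1337.167, P3 1373.500, P7 953.500, P4 1476.000.
Highest priority: P4.

P4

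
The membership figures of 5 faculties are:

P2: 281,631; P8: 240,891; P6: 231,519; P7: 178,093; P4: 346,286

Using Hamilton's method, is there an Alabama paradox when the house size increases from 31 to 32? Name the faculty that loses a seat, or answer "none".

none

At 31 seats: P2 7, P8 6, P6 6, P7 4, P4 8.
At 32 seats: P2 7, P8 6, P6 6, P7 4, P4 9.
No faculty's allocation decreased.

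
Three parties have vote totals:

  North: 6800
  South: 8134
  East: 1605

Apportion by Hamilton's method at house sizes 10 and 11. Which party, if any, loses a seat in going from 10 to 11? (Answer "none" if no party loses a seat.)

At 10 seats: North 4, South 5, East 1.
At 11 seats: North 5, South 5, East 1.
No party's allocation decreased.

none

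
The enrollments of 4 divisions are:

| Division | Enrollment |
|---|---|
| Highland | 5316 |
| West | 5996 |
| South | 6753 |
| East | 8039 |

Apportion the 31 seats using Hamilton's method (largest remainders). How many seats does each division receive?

Highland 6, West 7, South 8, East 10

Total 26104; standard divisor 26104/31 ≈ 842.065.
Standard quotas: Highland 6.3131, West 7.1206, South 8.0196, East 9.5468.
Lower quotas: Highland 6, West 7, South 8, East 9 (sum 30, leaving 1 seat).
Remainders in descending order: East 0.5468, Highland 0.3131, West 0.1206, South 0.0196.
Largest remainder: East receives the extra seat.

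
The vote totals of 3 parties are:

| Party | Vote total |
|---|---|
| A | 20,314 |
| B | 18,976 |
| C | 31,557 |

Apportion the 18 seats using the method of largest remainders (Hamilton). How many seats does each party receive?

The standard divisor is 70847/18 ≈ 3935.944.
Standard quotas: A 5.1612, B 4.8212, C 8.0176.
Lower quotas: A 5, B 4, C 8 (sum 17, leaving 1 seat).
Remainders in descending order: B 0.8212, A 0.1612, C 0.0176.
Largest remainder: B receives the extra seat.

A=5, B=5, C=8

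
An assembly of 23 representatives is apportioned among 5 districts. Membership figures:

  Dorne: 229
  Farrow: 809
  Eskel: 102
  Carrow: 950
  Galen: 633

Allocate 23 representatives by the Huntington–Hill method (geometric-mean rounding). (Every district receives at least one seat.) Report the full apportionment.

Dorne=2; Farrow=7; Eskel=1; Carrow=8; Galen=5

With divisor 120: modified quotas Dorne 1.908, Farrow 6.742, Eskel 0.850, Carrow 7.917, Galen 5.275.
Geometric-mean thresholds: Dorne √(1·2)=1.414, Farrow √(6·7)=6.481, Eskel (min 1), Carrow √(7·8)=7.483, Galen √(5·6)=5.477.
Each quota rounded against its threshold gives Dorne 2, Farrow 7, Eskel 1, Carrow 8, Galen 5 (total 23).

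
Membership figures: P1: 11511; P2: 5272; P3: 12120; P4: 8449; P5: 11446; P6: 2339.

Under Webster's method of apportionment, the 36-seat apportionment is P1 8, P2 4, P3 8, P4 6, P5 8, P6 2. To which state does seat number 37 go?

Priority for the next seat is population ÷ (current seats + 0.5).
Priorities: P1 1354.235, P2 1171.556, P3 1425.882, P4 1299.846, P5 1346.588, P6 935.600.
Highest priority: P3.

P3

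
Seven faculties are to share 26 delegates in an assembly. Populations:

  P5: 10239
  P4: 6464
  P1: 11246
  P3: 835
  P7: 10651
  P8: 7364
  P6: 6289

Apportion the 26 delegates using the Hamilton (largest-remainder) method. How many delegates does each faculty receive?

Standard divisor: 53088 ÷ 26 ≈ 2041.846.
Standard quotas: P5 5.0146, P4 3.1658, P1 5.5078, P3 0.4089, P7 5.2164, P8 3.6065, P6 3.0801.
Lower quotas: P5 5, P4 3, P1 5, P3 0, P7 5, P8 3, P6 3 (sum 24, leaving 2 seats).
Remainders in descending order: P8 0.6065, P1 0.5078, P3 0.4089, P7 0.2164, P4 0.1658, P6 0.0801, P5 0.0146.
Largest remainders: P8, P1 receive the extra seats.

P5=5, P4=3, P1=6, P3=0, P7=5, P8=4, P6=3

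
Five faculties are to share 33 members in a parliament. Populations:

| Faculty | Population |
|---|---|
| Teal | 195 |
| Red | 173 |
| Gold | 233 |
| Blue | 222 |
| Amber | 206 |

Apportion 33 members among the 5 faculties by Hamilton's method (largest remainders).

Teal 6; Red 6; Gold 7; Blue 7; Amber 7

The standard divisor is 1029/33 ≈ 31.182.
Standard quotas: Teal 6.254, Red 5.548, Gold 7.472, Blue 7.120, Amber 6.606.
Lower quotas: Teal 6, Red 5, Gold 7, Blue 7, Amber 6 (sum 31, leaving 2 seats).
Remainders in descending order: Amber 0.606, Red 0.548, Gold 0.472, Teal 0.254, Blue 0.120.
The surplus seats go to Amber, Red.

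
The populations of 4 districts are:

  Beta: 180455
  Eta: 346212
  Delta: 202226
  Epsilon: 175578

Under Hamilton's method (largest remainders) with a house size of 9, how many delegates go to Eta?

3

Total 904471; standard divisor 904471/9 ≈ 100496.778.
Standard quotas: Beta 1.7956, Eta 3.4450, Delta 2.0123, Epsilon 1.7471.
Lower quotas: Beta 1, Eta 3, Delta 2, Epsilon 1 (sum 7, leaving 2 seats).
Remainders in descending order: Beta 0.7956, Epsilon 0.7471, Eta 0.4450, Delta 0.0123.
The surplus seats go to Beta, Epsilon.
Eta receives 3.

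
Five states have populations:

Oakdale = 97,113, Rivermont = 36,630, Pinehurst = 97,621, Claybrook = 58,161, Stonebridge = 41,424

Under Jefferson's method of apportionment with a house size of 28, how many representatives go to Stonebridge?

Standard divisor 330949/28 ≈ 11819.607; standard quotas: Oakdale 8.216, Rivermont 3.099, Pinehurst 8.259, Claybrook 4.921, Stonebridge 3.505.
Rounding down gives 8, 3, 8, 4, 3 = 26 seats, so the divisor must be adjusted.
With modified divisor 10820: modified quotas Oakdale 8.975, Rivermont 3.385, Pinehurst 9.022, Claybrook 5.375, Stonebridge 3.828.
Rounding down: Oakdale 8, Rivermont 3, Pinehurst 9, Claybrook 5, Stonebridge 3 (total 28).
Stonebridge receives 3.

3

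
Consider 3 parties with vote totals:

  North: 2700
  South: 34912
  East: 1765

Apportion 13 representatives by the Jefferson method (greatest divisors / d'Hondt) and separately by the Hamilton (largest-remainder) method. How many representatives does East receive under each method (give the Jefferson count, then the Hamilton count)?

Jefferson: North 1, South 12, East 0.
Hamilton: North 1, South 11, East 1.
East gets 0 under Jefferson and 1 under Hamilton.

0 and 1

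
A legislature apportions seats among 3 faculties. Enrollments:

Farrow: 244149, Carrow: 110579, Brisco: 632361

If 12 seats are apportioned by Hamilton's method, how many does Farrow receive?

Standard divisor: 987089 ÷ 12 ≈ 82257.417.
Standard quotas: Farrow 2.9681, Carrow 1.3443, Brisco 7.6876.
Lower quotas: Farrow 2, Carrow 1, Brisco 7 (sum 10, leaving 2 seats).
Remainders in descending order: Farrow 0.9681, Brisco 0.6876, Carrow 0.3443.
The surplus seats go to Farrow, Brisco.
Farrow receives 3.

3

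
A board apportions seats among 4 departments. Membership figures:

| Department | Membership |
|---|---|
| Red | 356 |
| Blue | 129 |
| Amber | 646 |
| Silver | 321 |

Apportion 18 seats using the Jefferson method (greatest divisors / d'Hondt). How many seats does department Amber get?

Standard divisor 1452/18 ≈ 80.667; standard quotas: Red 4.413, Blue 1.599, Amber 8.008, Silver 3.979.
Rounding down gives 4, 1, 8, 3 = 16 seats, so the divisor must be adjusted.
With modified divisor 71.5: modified quotas Red 4.979, Blue 1.804, Amber 9.035, Silver 4.490.
Rounding down: Red 4, Blue 1, Amber 9, Silver 4 (total 18).
Amber receives 9.

9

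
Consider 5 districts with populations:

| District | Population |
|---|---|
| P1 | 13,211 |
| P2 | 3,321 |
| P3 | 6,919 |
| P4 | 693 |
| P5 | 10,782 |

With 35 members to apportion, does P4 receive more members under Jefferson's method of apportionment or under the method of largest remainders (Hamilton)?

Hamilton

Jefferson: P1 14, P2 3, P3 7, P4 0, P5 11.
Hamilton: P1 13, P2 3, P3 7, P4 1, P5 11.
P4 gets 0 under Jefferson and 1 under Hamilton.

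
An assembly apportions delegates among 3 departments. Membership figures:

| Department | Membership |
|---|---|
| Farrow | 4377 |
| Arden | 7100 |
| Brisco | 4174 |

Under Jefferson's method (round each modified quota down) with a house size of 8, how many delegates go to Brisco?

Standard divisor 15651/8 ≈ 1956.375; standard quotas: Farrow 2.237, Arden 3.629, Brisco 2.134.
Rounding down gives 2, 3, 2 = 7 seats, so the divisor must be adjusted.
With modified divisor 1600: modified quotas Farrow 2.736, Arden 4.438, Brisco 2.609.
Rounding down: Farrow 2, Arden 4, Brisco 2 (total 8).
Brisco receives 2.

2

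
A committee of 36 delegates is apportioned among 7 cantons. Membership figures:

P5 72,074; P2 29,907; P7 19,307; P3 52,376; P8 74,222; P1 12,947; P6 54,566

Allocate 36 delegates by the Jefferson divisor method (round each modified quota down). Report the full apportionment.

P5 9, P2 3, P7 2, P3 6, P8 9, P1 1, P6 6

Standard divisor 315399/36 ≈ 8761.083; standard quotas: P5 8.227, P2 3.414, P7 2.204, P3 5.978, P8 8.472, P1 1.478, P6 6.228.
Rounding down gives 8, 3, 2, 5, 8, 1, 6 = 33 seats, so the divisor must be adjusted.
With modified divisor 7900: modified quotas P5 9.123, P2 3.786, P7 2.444, P3 6.630, P8 9.395, P1 1.639, P6 6.907.
Rounding down: P5 9, P2 3, P7 2, P3 6, P8 9, P1 1, P6 6 (total 36).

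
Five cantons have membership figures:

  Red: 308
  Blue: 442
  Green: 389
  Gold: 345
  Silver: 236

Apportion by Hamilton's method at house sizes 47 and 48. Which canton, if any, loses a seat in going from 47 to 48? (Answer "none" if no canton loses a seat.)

Silver

At 47 seats: Red 8, Blue 12, Green 11, Gold 9, Silver 7.
At 48 seats: Red 9, Blue 12, Green 11, Gold 10, Silver 6.
Silver drops from 7 to 6.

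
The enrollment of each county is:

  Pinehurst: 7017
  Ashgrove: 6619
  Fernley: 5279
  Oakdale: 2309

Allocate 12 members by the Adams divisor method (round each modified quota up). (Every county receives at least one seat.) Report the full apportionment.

Pinehurst=4, Ashgrove=3, Fernley=3, Oakdale=2

Standard divisor 21224/12 ≈ 1768.667; standard quotas: Pinehurst 3.967, Ashgrove 3.742, Fernley 2.985, Oakdale 1.306.
Rounding up gives 4, 4, 3, 2 = 13 seats, so the divisor must be adjusted.
With modified divisor 2260: modified quotas Pinehurst 3.105, Ashgrove 2.929, Fernley 2.336, Oakdale 1.022.
Rounding up: Pinehurst 4, Ashgrove 3, Fernley 3, Oakdale 2 (total 12).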